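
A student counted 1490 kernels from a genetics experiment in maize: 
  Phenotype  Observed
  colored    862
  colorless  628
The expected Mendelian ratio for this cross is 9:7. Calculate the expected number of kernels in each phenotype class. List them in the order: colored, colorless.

Total ratio parts = 16. Expected numbers out of 1490:
  colored: 1490 × 9/16 = 838.125
  colorless: 1490 × 7/16 = 651.875

838.125, 651.875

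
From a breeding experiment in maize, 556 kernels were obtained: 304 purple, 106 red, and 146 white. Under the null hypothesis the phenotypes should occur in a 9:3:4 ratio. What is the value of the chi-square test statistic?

Total ratio parts = 16. Expected numbers out of 556:
  purple: 556 × 9/16 = 312.75
  red: 556 × 3/16 = 104.25
  white: 556 × 4/16 = 139
χ² = Σ (O − E)² / E
  purple: (304 − 312.75)² / 312.75 = 0.2448
  red: (106 − 104.25)² / 104.25 = 0.0294
  white: (146 − 139)² / 139 = 0.3525
χ² = 0.2448 + 0.0294 + 0.3525 = 0.6267 ≈ 0.627

0.627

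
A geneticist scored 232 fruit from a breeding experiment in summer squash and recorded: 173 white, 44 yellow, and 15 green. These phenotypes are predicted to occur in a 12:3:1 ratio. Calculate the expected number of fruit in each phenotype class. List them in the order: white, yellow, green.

174, 43.5, 14.5

The 12:3:1 ratio has 16 parts, so with N = 232 the expected counts are:
  white: 232 × 12/16 = 174
  yellow: 232 × 3/16 = 43.5
  green: 232 × 1/16 = 14.5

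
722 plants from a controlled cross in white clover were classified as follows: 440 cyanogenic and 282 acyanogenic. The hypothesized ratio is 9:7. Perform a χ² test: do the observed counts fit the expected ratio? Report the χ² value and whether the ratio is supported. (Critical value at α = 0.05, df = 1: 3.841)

6.458; not consistent

Total ratio parts = 16. Expected numbers out of 722:
  cyanogenic: 722 × 9/16 = 406.125
  acyanogenic: 722 × 7/16 = 315.875
χ² = Σ (O − E)² / E
  cyanogenic: (440 − 406.125)² / 406.125 = 2.8255
  acyanogenic: (282 − 315.875)² / 315.875 = 3.6328
χ² = 2.8255 + 3.6328 = 6.4583 ≈ 6.458
Degrees of freedom = 2 − 1 = 1; critical value at α = 0.05 is 3.841.
Since 6.458 > 3.841, we reject the null hypothesis — the data do not fit the 9:7 ratio.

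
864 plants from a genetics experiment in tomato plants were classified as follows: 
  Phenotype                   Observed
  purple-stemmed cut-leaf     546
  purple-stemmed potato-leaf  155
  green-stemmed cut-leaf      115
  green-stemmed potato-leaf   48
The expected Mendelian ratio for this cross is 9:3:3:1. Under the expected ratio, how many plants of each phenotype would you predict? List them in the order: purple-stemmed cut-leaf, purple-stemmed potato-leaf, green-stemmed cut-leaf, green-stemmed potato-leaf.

486, 162, 162, 54

Under the 9:3:3:1 hypothesis (Σ ratio = 16, N = 864):
  purple-stemmed cut-leaf: 864 × 9/16 = 486
  purple-stemmed potato-leaf: 864 × 3/16 = 162
  green-stemmed cut-leaf: 864 × 3/16 = 162
  green-stemmed potato-leaf: 864 × 1/16 = 54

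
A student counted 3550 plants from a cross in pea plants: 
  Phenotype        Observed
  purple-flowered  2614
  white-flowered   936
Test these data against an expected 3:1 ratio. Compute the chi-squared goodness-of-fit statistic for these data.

3.534

The 3:1 ratio has 4 parts, so with N = 3550 the expected counts are:
  purple-flowered: 3550 × 3/4 = 2662.5
  white-flowered: 3550 × 1/4 = 887.5
χ² = Σ (O − E)² / E
  purple-flowered: (2614 − 2662.5)² / 2662.5 = 0.8835
  white-flowered: (936 − 887.5)² / 887.5 = 2.6504
χ² = 0.8835 + 2.6504 = 3.5339 ≈ 3.534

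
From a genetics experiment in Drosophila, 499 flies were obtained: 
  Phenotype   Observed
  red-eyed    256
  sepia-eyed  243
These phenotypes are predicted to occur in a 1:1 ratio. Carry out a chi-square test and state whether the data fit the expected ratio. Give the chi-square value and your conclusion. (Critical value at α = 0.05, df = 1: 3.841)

Total ratio parts = 2. Expected numbers out of 499:
  red-eyed: 499 × 1/2 = 249.5
  sepia-eyed: 499 × 1/2 = 249.5
χ² = Σ (O − E)² / E
  red-eyed: (256 − 249.5)² / 249.5 = 0.1693
  sepia-eyed: (243 − 249.5)² / 249.5 = 0.1693
χ² = 0.1693 + 0.1693 = 0.3386 ≈ 0.339
Degrees of freedom = 2 − 1 = 1; critical value at α = 0.05 is 3.841.
Since 0.339 < 3.841, we fail to reject the null hypothesis — the data are consistent with the 1:1 ratio.

0.339; consistent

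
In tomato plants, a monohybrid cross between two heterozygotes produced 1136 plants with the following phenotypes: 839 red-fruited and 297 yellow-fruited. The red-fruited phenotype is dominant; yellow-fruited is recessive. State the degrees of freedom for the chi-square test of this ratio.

1

For a monohybrid cross between heterozygotes with complete dominance, the expected phenotypic ratio is 3:1.
A goodness-of-fit test with 2 phenotype classes has df = 2 − 1 = 1.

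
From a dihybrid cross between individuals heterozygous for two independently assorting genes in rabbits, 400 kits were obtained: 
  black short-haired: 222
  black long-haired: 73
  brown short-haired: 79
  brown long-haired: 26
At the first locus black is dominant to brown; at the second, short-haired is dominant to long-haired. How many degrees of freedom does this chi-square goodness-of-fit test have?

A dihybrid F₂ with independent assortment and complete dominance at both loci gives a 9:3:3:1 phenotypic ratio.
A goodness-of-fit test with 4 phenotype classes has df = 4 − 1 = 3.

3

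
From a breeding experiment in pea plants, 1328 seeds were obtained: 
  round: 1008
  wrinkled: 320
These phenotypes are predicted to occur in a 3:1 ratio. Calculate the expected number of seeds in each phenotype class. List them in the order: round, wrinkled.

996, 332

The 3:1 ratio has 4 parts, so with N = 1328 the expected counts are:
  round: 1328 × 3/4 = 996
  wrinkled: 1328 × 1/4 = 332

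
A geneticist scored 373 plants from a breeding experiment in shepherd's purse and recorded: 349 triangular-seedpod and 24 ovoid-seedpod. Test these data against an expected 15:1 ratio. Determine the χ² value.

The 15:1 ratio has 16 parts, so with N = 373 the expected counts are:
  triangular-seedpod: 373 × 15/16 = 349.6875
  ovoid-seedpod: 373 × 1/16 = 23.3125
χ² = Σ (O − E)² / E
  triangular-seedpod: (349 − 349.6875)² / 349.6875 = 0.0014
  ovoid-seedpod: (24 − 23.3125)² / 23.3125 = 0.0203
χ² = 0.0014 + 0.0203 = 0.0217 ≈ 0.022

0.022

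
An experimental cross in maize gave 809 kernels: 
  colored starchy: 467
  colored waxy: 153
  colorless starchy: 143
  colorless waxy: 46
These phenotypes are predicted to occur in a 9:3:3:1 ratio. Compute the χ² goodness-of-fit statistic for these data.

Under the 9:3:3:1 hypothesis (Σ ratio = 16, N = 809):
  colored starchy: 809 × 9/16 = 455.0625
  colored waxy: 809 × 3/16 = 151.6875
  colorless starchy: 809 × 3/16 = 151.6875
  colorless waxy: 809 × 1/16 = 50.5625
χ² = Σ (O − E)² / E
  colored starchy: (467 − 455.0625)² / 455.0625 = 0.3132
  colored waxy: (153 − 151.6875)² / 151.6875 = 0.0114
  colorless starchy: (143 − 151.6875)² / 151.6875 = 0.4976
  colorless waxy: (46 − 50.5625)² / 50.5625 = 0.4117
χ² = 0.3132 + 0.0114 + 0.4976 + 0.4117 = 1.2339 ≈ 1.234

1.234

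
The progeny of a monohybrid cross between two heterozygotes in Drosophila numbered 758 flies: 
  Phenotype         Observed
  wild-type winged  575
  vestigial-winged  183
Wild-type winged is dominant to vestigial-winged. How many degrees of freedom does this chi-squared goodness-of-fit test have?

For a monohybrid cross between heterozygotes with complete dominance, the expected phenotypic ratio is 3:1.
A goodness-of-fit test with 2 phenotype classes has df = 2 − 1 = 1.

1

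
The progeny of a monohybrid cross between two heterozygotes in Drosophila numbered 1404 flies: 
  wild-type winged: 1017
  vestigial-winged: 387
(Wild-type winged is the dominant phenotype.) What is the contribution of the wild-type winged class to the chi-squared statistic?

For a monohybrid cross between heterozygotes with complete dominance, the expected phenotypic ratio is 3:1.
Expected counts for N = 1404 under a 3:1 ratio (total parts = 4):
  wild-type winged: 1404 × 3/4 = 1053
  vestigial-winged: 1404 × 1/4 = 351
Contribution of wild-type winged: (1017 − 1053)² / 1053 = 1.2308

1.231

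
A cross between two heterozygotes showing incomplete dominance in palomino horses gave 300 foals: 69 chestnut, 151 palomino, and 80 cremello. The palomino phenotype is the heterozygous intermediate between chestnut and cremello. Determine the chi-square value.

With incomplete dominance, a heterozygote × heterozygote cross gives a 1:2:1 phenotypic ratio.
Under the 1:2:1 hypothesis (Σ ratio = 4, N = 300):
  chestnut: 300 × 1/4 = 75
  palomino: 300 × 2/4 = 150
  cremello: 300 × 1/4 = 75
χ² = Σ (O − E)² / E
  chestnut: (69 − 75)² / 75 = 0.4800
  palomino: (151 − 150)² / 150 = 0.0067
  cremello: (80 − 75)² / 75 = 0.3333
χ² = 0.4800 + 0.0067 + 0.3333 = 0.820

0.820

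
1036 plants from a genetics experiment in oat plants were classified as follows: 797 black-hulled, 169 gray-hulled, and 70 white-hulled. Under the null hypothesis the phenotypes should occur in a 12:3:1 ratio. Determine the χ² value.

Expected counts for N = 1036 under a 12:3:1 ratio (total parts = 16):
  black-hulled: 1036 × 12/16 = 777
  gray-hulled: 1036 × 3/16 = 194.25
  white-hulled: 1036 × 1/16 = 64.75
χ² = Σ (O − E)² / E
  black-hulled: (797 − 777)² / 777 = 0.5148
  gray-hulled: (169 − 194.25)² / 194.25 = 3.2822
  white-hulled: (70 − 64.75)² / 64.75 = 0.4257
χ² = 0.5148 + 3.2822 + 0.4257 = 4.2227 ≈ 4.223

4.223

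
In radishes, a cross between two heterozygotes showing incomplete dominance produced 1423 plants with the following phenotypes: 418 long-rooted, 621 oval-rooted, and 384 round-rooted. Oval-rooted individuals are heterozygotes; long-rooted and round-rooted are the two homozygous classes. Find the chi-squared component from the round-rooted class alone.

With incomplete dominance, a heterozygote × heterozygote cross gives a 1:2:1 phenotypic ratio.
The 1:2:1 ratio has 4 parts, so with N = 1423 the expected counts are:
  long-rooted: 1423 × 1/4 = 355.75
  oval-rooted: 1423 × 2/4 = 711.5
  round-rooted: 1423 × 1/4 = 355.75
Contribution of round-rooted: (384 − 355.75)² / 355.75 = 2.2433

2.243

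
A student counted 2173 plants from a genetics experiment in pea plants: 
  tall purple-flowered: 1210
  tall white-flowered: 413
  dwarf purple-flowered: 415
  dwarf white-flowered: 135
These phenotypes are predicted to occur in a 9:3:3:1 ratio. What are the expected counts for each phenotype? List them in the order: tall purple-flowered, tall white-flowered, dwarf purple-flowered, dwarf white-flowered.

1222.3125, 407.4375, 407.4375, 135.8125

The 9:3:3:1 ratio has 16 parts, so with N = 2173 the expected counts are:
  tall purple-flowered: 2173 × 9/16 = 1222.3125
  tall white-flowered: 2173 × 3/16 = 407.4375
  dwarf purple-flowered: 2173 × 3/16 = 407.4375
  dwarf white-flowered: 2173 × 1/16 = 135.8125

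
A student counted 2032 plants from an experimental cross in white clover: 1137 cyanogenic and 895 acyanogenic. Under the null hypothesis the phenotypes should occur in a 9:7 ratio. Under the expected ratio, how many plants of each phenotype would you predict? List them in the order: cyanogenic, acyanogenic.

Expected counts for N = 2032 under a 9:7 ratio (total parts = 16):
  cyanogenic: 2032 × 9/16 = 1143
  acyanogenic: 2032 × 7/16 = 889

1143, 889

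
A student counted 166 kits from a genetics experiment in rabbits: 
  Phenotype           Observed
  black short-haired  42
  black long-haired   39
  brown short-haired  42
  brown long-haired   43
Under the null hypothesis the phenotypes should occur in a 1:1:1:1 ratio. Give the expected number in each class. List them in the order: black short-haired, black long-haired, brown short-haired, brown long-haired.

Expected counts for N = 166 under a 1:1:1:1 ratio (total parts = 4):
  black short-haired: 166 × 1/4 = 41.5
  black long-haired: 166 × 1/4 = 41.5
  brown short-haired: 166 × 1/4 = 41.5
  brown long-haired: 166 × 1/4 = 41.5

41.5, 41.5, 41.5, 41.5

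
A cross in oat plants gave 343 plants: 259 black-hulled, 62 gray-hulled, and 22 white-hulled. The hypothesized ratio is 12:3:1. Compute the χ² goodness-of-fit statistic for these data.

0.110

Under the 12:3:1 hypothesis (Σ ratio = 16, N = 343):
  black-hulled: 343 × 12/16 = 257.25
  gray-hulled: 343 × 3/16 = 64.3125
  white-hulled: 343 × 1/16 = 21.4375
χ² = Σ (O − E)² / E
  black-hulled: (259 − 257.25)² / 257.25 = 0.0119
  gray-hulled: (62 − 64.3125)² / 64.3125 = 0.0832
  white-hulled: (22 − 21.4375)² / 21.4375 = 0.0148
χ² = 0.0119 + 0.0832 + 0.0148 = 0.1099 ≈ 0.110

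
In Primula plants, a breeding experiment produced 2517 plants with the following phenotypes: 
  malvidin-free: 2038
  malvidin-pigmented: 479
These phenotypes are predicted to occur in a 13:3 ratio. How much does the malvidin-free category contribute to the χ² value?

The 13:3 ratio has 16 parts, so with N = 2517 the expected counts are:
  malvidin-free: 2517 × 13/16 = 2045.0625
  malvidin-pigmented: 2517 × 3/16 = 471.9375
Contribution of malvidin-free: (2038 − 2045.0625)² / 2045.0625 = 0.0244

0.024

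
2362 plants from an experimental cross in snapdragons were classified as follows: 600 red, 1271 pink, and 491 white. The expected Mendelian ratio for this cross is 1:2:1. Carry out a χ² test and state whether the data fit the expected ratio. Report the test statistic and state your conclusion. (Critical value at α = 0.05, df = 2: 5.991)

23.777; not consistent

Expected counts for N = 2362 under a 1:2:1 ratio (total parts = 4):
  red: 2362 × 1/4 = 590.5
  pink: 2362 × 2/4 = 1181
  white: 2362 × 1/4 = 590.5
χ² = Σ (O − E)² / E
  red: (600 − 590.5)² / 590.5 = 0.1528
  pink: (1271 − 1181)² / 1181 = 6.8586
  white: (491 − 590.5)² / 590.5 = 16.7659
χ² = 0.1528 + 6.8586 + 16.7659 = 23.7773 ≈ 23.777
Degrees of freedom = 3 − 1 = 2; critical value at α = 0.05 is 5.991.
Since 23.777 > 5.991, we reject the null hypothesis — the data do not fit the 1:2:1 ratio.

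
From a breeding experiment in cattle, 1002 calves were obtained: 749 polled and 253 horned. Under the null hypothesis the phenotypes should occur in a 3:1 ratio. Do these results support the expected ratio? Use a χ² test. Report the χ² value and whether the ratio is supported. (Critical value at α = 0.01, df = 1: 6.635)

0.033; consistent

Expected counts for N = 1002 under a 3:1 ratio (total parts = 4):
  polled: 1002 × 3/4 = 751.5
  horned: 1002 × 1/4 = 250.5
χ² = Σ (O − E)² / E
  polled: (749 − 751.5)² / 751.5 = 0.0083
  horned: (253 − 250.5)² / 250.5 = 0.0250
χ² = 0.0083 + 0.0250 = 0.0333 ≈ 0.033
Degrees of freedom = 2 − 1 = 1; critical value at α = 0.01 is 6.635.
Since 0.033 < 6.635, we fail to reject the null hypothesis — the data are consistent with the 3:1 ratio.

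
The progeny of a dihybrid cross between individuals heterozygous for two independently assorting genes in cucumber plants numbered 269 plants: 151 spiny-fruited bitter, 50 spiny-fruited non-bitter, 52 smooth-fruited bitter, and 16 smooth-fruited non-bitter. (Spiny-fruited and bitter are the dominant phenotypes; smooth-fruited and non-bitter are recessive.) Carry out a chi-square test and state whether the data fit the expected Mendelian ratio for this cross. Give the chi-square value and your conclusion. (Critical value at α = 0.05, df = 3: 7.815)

A dihybrid F₂ with independent assortment and complete dominance at both loci gives a 9:3:3:1 phenotypic ratio.
Total ratio parts = 16. Expected numbers out of 269:
  spiny-fruited bitter: 269 × 9/16 = 151.3125
  spiny-fruited non-bitter: 269 × 3/16 = 50.4375
  smooth-fruited bitter: 269 × 3/16 = 50.4375
  smooth-fruited non-bitter: 269 × 1/16 = 16.8125
χ² = Σ (O − E)² / E
  spiny-fruited bitter: (151 − 151.3125)² / 151.3125 = 0.0006
  spiny-fruited non-bitter: (50 − 50.4375)² / 50.4375 = 0.0038
  smooth-fruited bitter: (52 − 50.4375)² / 50.4375 = 0.0484
  smooth-fruited non-bitter: (16 − 16.8125)² / 16.8125 = 0.0393
χ² = 0.0006 + 0.0038 + 0.0484 + 0.0393 = 0.0921 ≈ 0.092
Degrees of freedom = 4 − 1 = 3; critical value at α = 0.05 is 7.815.
Since 0.092 < 7.815, we fail to reject the null hypothesis — the data are consistent with the 9:3:3:1 ratio.

0.092; consistent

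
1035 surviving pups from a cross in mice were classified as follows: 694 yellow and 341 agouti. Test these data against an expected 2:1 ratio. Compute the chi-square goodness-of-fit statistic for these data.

0.070

Total ratio parts = 3. Expected numbers out of 1035:
  yellow: 1035 × 2/3 = 690
  agouti: 1035 × 1/3 = 345
χ² = Σ (O − E)² / E
  yellow: (694 − 690)² / 690 = 0.0232
  agouti: (341 − 345)² / 345 = 0.0464
χ² = 0.0232 + 0.0464 = 0.0696 ≈ 0.070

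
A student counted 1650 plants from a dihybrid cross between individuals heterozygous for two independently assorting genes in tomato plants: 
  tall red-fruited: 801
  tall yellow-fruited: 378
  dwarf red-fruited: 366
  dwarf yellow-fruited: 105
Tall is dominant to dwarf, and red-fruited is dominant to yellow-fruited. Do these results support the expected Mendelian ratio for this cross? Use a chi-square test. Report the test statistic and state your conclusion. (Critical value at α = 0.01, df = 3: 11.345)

43.033; not consistent

A dihybrid F₂ with independent assortment and complete dominance at both loci gives a 9:3:3:1 phenotypic ratio.
Expected counts for N = 1650 under a 9:3:3:1 ratio (total parts = 16):
  tall red-fruited: 1650 × 9/16 = 928.125
  tall yellow-fruited: 1650 × 3/16 = 309.375
  dwarf red-fruited: 1650 × 3/16 = 309.375
  dwarf yellow-fruited: 1650 × 1/16 = 103.125
χ² = Σ (O − E)² / E
  tall red-fruited: (801 − 928.125)² / 928.125 = 17.4123
  tall yellow-fruited: (378 − 309.375)² / 309.375 = 15.2223
  dwarf red-fruited: (366 − 309.375)² / 309.375 = 10.3641
  dwarf yellow-fruited: (105 − 103.125)² / 103.125 = 0.0341
χ² = 17.4123 + 15.2223 + 10.3641 + 0.0341 = 43.0328 ≈ 43.033
Degrees of freedom = 4 − 1 = 3; critical value at α = 0.01 is 11.345.
Since 43.033 > 11.345, we reject the null hypothesis — the data do not fit the 9:3:3:1 ratio.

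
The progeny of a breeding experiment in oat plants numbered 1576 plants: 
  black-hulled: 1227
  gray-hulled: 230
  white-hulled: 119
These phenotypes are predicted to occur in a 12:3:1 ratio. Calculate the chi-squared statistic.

The 12:3:1 ratio has 16 parts, so with N = 1576 the expected counts are:
  black-hulled: 1576 × 12/16 = 1182
  gray-hulled: 1576 × 3/16 = 295.5
  white-hulled: 1576 × 1/16 = 98.5
χ² = Σ (O − E)² / E
  black-hulled: (1227 − 1182)² / 1182 = 1.7132
  gray-hulled: (230 − 295.5)² / 295.5 = 14.5186
  white-hulled: (119 − 98.5)² / 98.5 = 4.2665
χ² = 1.7132 + 14.5186 + 4.2665 = 20.4983 ≈ 20.498

20.498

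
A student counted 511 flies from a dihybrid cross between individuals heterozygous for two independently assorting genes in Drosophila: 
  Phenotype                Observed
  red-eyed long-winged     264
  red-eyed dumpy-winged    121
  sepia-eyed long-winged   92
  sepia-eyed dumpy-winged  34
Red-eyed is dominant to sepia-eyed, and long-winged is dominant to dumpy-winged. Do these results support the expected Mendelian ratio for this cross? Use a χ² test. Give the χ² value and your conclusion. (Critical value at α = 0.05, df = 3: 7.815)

8.817; not consistent

A dihybrid F₂ with independent assortment and complete dominance at both loci gives a 9:3:3:1 phenotypic ratio.
The 9:3:3:1 ratio has 16 parts, so with N = 511 the expected counts are:
  red-eyed long-winged: 511 × 9/16 = 287.4375
  red-eyed dumpy-winged: 511 × 3/16 = 95.8125
  sepia-eyed long-winged: 511 × 3/16 = 95.8125
  sepia-eyed dumpy-winged: 511 × 1/16 = 31.9375
χ² = Σ (O − E)² / E
  red-eyed long-winged: (264 − 287.4375)² / 287.4375 = 1.9111
  red-eyed dumpy-winged: (121 − 95.8125)² / 95.8125 = 6.6214
  sepia-eyed long-winged: (92 − 95.8125)² / 95.8125 = 0.1517
  sepia-eyed dumpy-winged: (34 − 31.9375)² / 31.9375 = 0.1332
χ² = 1.9111 + 6.6214 + 0.1517 + 0.1332 = 8.8174 ≈ 8.817
Degrees of freedom = 4 − 1 = 3; critical value at α = 0.05 is 7.815.
Since 8.817 > 7.815, we reject the null hypothesis — the data do not fit the 9:3:3:1 ratio.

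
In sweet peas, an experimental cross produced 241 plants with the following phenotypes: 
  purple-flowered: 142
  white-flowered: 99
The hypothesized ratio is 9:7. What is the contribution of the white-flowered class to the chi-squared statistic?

Total ratio parts = 16. Expected numbers out of 241:
  purple-flowered: 241 × 9/16 = 135.5625
  white-flowered: 241 × 7/16 = 105.4375
Contribution of white-flowered: (99 − 105.4375)² / 105.4375 = 0.3930

0.393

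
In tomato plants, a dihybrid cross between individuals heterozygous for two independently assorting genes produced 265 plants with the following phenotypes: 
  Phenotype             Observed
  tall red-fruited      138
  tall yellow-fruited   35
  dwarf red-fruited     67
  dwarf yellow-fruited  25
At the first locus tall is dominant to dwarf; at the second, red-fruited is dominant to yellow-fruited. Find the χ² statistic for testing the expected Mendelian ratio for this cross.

A dihybrid F₂ with independent assortment and complete dominance at both loci gives a 9:3:3:1 phenotypic ratio.
Expected counts for N = 265 under a 9:3:3:1 ratio (total parts = 16):
  tall red-fruited: 265 × 9/16 = 149.0625
  tall yellow-fruited: 265 × 3/16 = 49.6875
  dwarf red-fruited: 265 × 3/16 = 49.6875
  dwarf yellow-fruited: 265 × 1/16 = 16.5625
χ² = Σ (O − E)² / E
  tall red-fruited: (138 − 149.0625)² / 149.0625 = 0.8210
  tall yellow-fruited: (35 − 49.6875)² / 49.6875 = 4.3416
  dwarf red-fruited: (67 − 49.6875)² / 49.6875 = 6.0322
  dwarf yellow-fruited: (25 − 16.5625)² / 16.5625 = 4.2983
χ² = 0.8210 + 4.3416 + 6.0322 + 4.2983 = 15.4931 ≈ 15.493

15.493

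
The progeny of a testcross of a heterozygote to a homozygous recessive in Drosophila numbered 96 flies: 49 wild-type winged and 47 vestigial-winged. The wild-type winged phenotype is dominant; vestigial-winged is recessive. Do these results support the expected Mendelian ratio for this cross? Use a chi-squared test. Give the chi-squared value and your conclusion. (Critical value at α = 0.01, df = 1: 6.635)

0.042; consistent

A testcross of a heterozygote (Aa × aa) gives a 1:1 phenotypic ratio.
Under the 1:1 hypothesis (Σ ratio = 2, N = 96):
  wild-type winged: 96 × 1/2 = 48
  vestigial-winged: 96 × 1/2 = 48
χ² = Σ (O − E)² / E
  wild-type winged: (49 − 48)² / 48 = 0.0208
  vestigial-winged: (47 − 48)² / 48 = 0.0208
χ² = 0.0208 + 0.0208 = 0.0416 ≈ 0.042
Degrees of freedom = 2 − 1 = 1; critical value at α = 0.01 is 6.635.
Since 0.042 < 6.635, we fail to reject the null hypothesis — the data are consistent with the 1:1 ratio.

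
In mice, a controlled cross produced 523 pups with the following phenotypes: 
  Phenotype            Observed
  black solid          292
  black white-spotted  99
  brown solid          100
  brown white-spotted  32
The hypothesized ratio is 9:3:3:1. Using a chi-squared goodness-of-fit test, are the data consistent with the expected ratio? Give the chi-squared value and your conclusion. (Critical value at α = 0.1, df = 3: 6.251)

0.078; consistent

Expected counts for N = 523 under a 9:3:3:1 ratio (total parts = 16):
  black solid: 523 × 9/16 = 294.1875
  black white-spotted: 523 × 3/16 = 98.0625
  brown solid: 523 × 3/16 = 98.0625
  brown white-spotted: 523 × 1/16 = 32.6875
χ² = Σ (O − E)² / E
  black solid: (292 − 294.1875)² / 294.1875 = 0.0163
  black white-spotted: (99 − 98.0625)² / 98.0625 = 0.0090
  brown solid: (100 − 98.0625)² / 98.0625 = 0.0383
  brown white-spotted: (32 − 32.6875)² / 32.6875 = 0.0145
χ² = 0.0163 + 0.0090 + 0.0383 + 0.0145 = 0.0781 ≈ 0.078
Degrees of freedom = 4 − 1 = 3; critical value at α = 0.1 is 6.251.
Since 0.078 < 6.251, we fail to reject the null hypothesis — the data are consistent with the 9:3:3:1 ratio.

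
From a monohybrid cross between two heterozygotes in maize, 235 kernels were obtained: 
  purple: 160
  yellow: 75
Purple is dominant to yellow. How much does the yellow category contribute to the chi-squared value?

For a monohybrid cross between heterozygotes with complete dominance, the expected phenotypic ratio is 3:1.
Total ratio parts = 4. Expected numbers out of 235:
  purple: 235 × 3/4 = 176.25
  yellow: 235 × 1/4 = 58.75
Contribution of yellow: (75 − 58.75)² / 58.75 = 4.4947

4.495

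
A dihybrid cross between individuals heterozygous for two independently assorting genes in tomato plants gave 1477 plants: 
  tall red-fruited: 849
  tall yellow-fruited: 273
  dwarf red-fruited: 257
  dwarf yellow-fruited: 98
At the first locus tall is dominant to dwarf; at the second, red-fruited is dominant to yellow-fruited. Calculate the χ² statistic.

A dihybrid F₂ with independent assortment and complete dominance at both loci gives a 9:3:3:1 phenotypic ratio.
The 9:3:3:1 ratio has 16 parts, so with N = 1477 the expected counts are:
  tall red-fruited: 1477 × 9/16 = 830.8125
  tall yellow-fruited: 1477 × 3/16 = 276.9375
  dwarf red-fruited: 1477 × 3/16 = 276.9375
  dwarf yellow-fruited: 1477 × 1/16 = 92.3125
χ² = Σ (O − E)² / E
  tall red-fruited: (849 − 830.8125)² / 830.8125 = 0.3981
  tall yellow-fruited: (273 − 276.9375)² / 276.9375 = 0.0560
  dwarf red-fruited: (257 − 276.9375)² / 276.9375 = 1.4354
  dwarf yellow-fruited: (98 − 92.3125)² / 92.3125 = 0.3504
χ² = 0.3981 + 0.0560 + 1.4354 + 0.3504 = 2.2399 ≈ 2.240

2.240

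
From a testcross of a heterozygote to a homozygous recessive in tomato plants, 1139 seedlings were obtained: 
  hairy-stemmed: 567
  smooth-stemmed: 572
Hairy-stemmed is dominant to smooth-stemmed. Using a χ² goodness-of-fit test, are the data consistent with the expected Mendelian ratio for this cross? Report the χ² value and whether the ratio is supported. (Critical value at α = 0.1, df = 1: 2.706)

A testcross of a heterozygote (Aa × aa) gives a 1:1 phenotypic ratio.
The 1:1 ratio has 2 parts, so with N = 1139 the expected counts are:
  hairy-stemmed: 1139 × 1/2 = 569.5
  smooth-stemmed: 1139 × 1/2 = 569.5
χ² = Σ (O − E)² / E
  hairy-stemmed: (567 − 569.5)² / 569.5 = 0.0110
  smooth-stemmed: (572 − 569.5)² / 569.5 = 0.0110
χ² = 0.0110 + 0.0110 = 0.022
Degrees of freedom = 2 − 1 = 1; critical value at α = 0.1 is 2.706.
Since 0.022 < 2.706, we fail to reject the null hypothesis — the data are consistent with the 1:1 ratio.

0.022; consistent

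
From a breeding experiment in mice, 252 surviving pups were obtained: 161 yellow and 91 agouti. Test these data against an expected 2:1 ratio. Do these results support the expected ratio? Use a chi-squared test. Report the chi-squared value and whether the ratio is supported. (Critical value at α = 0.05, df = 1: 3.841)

Expected counts for N = 252 under a 2:1 ratio (total parts = 3):
  yellow: 252 × 2/3 = 168
  agouti: 252 × 1/3 = 84
χ² = Σ (O − E)² / E
  yellow: (161 − 168)² / 168 = 0.2917
  agouti: (91 − 84)² / 84 = 0.5833
χ² = 0.2917 + 0.5833 = 0.875
Degrees of freedom = 2 − 1 = 1; critical value at α = 0.05 is 3.841.
Since 0.875 < 3.841, we fail to reject the null hypothesis — the data are consistent with the 2:1 ratio.

0.875; consistent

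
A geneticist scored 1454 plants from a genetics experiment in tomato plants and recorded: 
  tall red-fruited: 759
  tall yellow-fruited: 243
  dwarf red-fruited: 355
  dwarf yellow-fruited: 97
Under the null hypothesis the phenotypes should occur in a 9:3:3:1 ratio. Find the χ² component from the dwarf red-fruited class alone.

24.890

The 9:3:3:1 ratio has 16 parts, so with N = 1454 the expected counts are:
  tall red-fruited: 1454 × 9/16 = 817.875
  tall yellow-fruited: 1454 × 3/16 = 272.625
  dwarf red-fruited: 1454 × 3/16 = 272.625
  dwarf yellow-fruited: 1454 × 1/16 = 90.875
Contribution of dwarf red-fruited: (355 − 272.625)² / 272.625 = 24.8900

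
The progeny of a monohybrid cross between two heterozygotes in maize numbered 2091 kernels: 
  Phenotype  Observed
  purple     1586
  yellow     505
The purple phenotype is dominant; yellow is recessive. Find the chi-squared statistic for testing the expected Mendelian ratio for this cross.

For a monohybrid cross between heterozygotes with complete dominance, the expected phenotypic ratio is 3:1.
The 3:1 ratio has 4 parts, so with N = 2091 the expected counts are:
  purple: 2091 × 3/4 = 1568.25
  yellow: 2091 × 1/4 = 522.75
χ² = Σ (O − E)² / E
  purple: (1586 − 1568.25)² / 1568.25 = 0.2009
  yellow: (505 − 522.75)² / 522.75 = 0.6027
χ² = 0.2009 + 0.6027 = 0.8036 ≈ 0.804

0.804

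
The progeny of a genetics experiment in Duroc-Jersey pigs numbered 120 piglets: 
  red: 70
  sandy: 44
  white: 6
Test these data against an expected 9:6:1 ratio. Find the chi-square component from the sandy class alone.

0.022

Expected counts for N = 120 under a 9:6:1 ratio (total parts = 16):
  red: 120 × 9/16 = 67.5
  sandy: 120 × 6/16 = 45
  white: 120 × 1/16 = 7.5
Contribution of sandy: (44 − 45)² / 45 = 0.0222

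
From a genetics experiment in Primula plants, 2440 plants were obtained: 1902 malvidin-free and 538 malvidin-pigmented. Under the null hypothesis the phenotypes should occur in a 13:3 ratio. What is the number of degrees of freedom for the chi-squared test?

A goodness-of-fit test with 2 phenotype classes has df = 2 − 1 = 1.

1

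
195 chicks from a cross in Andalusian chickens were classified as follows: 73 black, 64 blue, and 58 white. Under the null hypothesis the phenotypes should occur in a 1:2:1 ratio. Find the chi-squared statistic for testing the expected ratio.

Total ratio parts = 4. Expected numbers out of 195:
  black: 195 × 1/4 = 48.75
  blue: 195 × 2/4 = 97.5
  white: 195 × 1/4 = 48.75
χ² = Σ (O − E)² / E
  black: (73 − 48.75)² / 48.75 = 12.0628
  blue: (64 − 97.5)² / 97.5 = 11.5103
  white: (58 − 48.75)² / 48.75 = 1.7551
χ² = 12.0628 + 11.5103 + 1.7551 = 25.3282 ≈ 25.328

25.328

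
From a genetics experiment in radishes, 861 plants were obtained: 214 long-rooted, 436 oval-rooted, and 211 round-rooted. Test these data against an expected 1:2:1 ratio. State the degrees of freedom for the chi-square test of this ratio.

2

A goodness-of-fit test with 3 phenotype classes has df = 3 − 1 = 2.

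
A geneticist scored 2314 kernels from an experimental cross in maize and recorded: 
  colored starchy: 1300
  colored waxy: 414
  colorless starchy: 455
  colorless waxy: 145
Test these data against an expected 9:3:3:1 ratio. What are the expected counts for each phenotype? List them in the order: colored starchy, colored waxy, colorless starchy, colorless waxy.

The 9:3:3:1 ratio has 16 parts, so with N = 2314 the expected counts are:
  colored starchy: 2314 × 9/16 = 1301.625
  colored waxy: 2314 × 3/16 = 433.875
  colorless starchy: 2314 × 3/16 = 433.875
  colorless waxy: 2314 × 1/16 = 144.625

1301.625, 433.875, 433.875, 144.625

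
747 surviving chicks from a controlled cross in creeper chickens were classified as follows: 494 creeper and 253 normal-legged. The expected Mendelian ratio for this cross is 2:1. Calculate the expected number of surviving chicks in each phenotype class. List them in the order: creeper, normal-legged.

The 2:1 ratio has 3 parts, so with N = 747 the expected counts are:
  creeper: 747 × 2/3 = 498
  normal-legged: 747 × 1/3 = 249

498, 249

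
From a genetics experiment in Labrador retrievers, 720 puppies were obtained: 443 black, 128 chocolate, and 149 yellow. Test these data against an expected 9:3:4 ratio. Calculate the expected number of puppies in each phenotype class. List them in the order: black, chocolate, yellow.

405, 135, 180

Under the 9:3:4 hypothesis (Σ ratio = 16, N = 720):
  black: 720 × 9/16 = 405
  chocolate: 720 × 3/16 = 135
  yellow: 720 × 4/16 = 180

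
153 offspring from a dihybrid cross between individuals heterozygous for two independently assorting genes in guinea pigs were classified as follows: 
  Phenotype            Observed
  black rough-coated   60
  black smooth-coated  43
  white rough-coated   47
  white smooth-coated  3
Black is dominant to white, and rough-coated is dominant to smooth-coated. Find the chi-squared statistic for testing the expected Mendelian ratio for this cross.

A dihybrid F₂ with independent assortment and complete dominance at both loci gives a 9:3:3:1 phenotypic ratio.
Expected counts for N = 153 under a 9:3:3:1 ratio (total parts = 16):
  black rough-coated: 153 × 9/16 = 86.0625
  black smooth-coated: 153 × 3/16 = 28.6875
  white rough-coated: 153 × 3/16 = 28.6875
  white smooth-coated: 153 × 1/16 = 9.5625
χ² = Σ (O − E)² / E
  black rough-coated: (60 − 86.0625)² / 86.0625 = 7.8926
  black smooth-coated: (43 − 28.6875)² / 28.6875 = 7.1407
  white rough-coated: (47 − 28.6875)² / 28.6875 = 11.6897
  white smooth-coated: (3 − 9.5625)² / 9.5625 = 4.5037
χ² = 7.8926 + 7.1407 + 11.6897 + 4.5037 = 31.2267 ≈ 31.227

31.227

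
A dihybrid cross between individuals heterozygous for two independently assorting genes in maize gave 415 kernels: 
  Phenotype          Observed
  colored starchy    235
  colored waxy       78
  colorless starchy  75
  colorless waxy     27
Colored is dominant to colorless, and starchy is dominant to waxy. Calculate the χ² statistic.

0.156

A dihybrid F₂ with independent assortment and complete dominance at both loci gives a 9:3:3:1 phenotypic ratio.
Under the 9:3:3:1 hypothesis (Σ ratio = 16, N = 415):
  colored starchy: 415 × 9/16 = 233.4375
  colored waxy: 415 × 3/16 = 77.8125
  colorless starchy: 415 × 3/16 = 77.8125
  colorless waxy: 415 × 1/16 = 25.9375
χ² = Σ (O − E)² / E
  colored starchy: (235 − 233.4375)² / 233.4375 = 0.0105
  colored waxy: (78 − 77.8125)² / 77.8125 = 0.0005
  colorless starchy: (75 − 77.8125)² / 77.8125 = 0.1017
  colorless waxy: (27 − 25.9375)² / 25.9375 = 0.0435
χ² = 0.0105 + 0.0005 + 0.1017 + 0.0435 = 0.1562 ≈ 0.156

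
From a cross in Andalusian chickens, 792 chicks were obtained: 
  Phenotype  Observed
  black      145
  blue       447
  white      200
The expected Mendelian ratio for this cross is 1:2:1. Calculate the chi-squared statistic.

The 1:2:1 ratio has 4 parts, so with N = 792 the expected counts are:
  black: 792 × 1/4 = 198
  blue: 792 × 2/4 = 396
  white: 792 × 1/4 = 198
χ² = Σ (O − E)² / E
  black: (145 − 198)² / 198 = 14.1869
  blue: (447 − 396)² / 396 = 6.5682
  white: (200 − 198)² / 198 = 0.0202
χ² = 14.1869 + 6.5682 + 0.0202 = 20.7753 ≈ 20.775

20.775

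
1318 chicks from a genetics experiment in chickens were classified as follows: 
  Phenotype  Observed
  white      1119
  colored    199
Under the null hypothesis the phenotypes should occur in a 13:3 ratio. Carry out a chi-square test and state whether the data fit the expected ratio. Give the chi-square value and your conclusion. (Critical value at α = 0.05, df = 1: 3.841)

The 13:3 ratio has 16 parts, so with N = 1318 the expected counts are:
  white: 1318 × 13/16 = 1070.875
  colored: 1318 × 3/16 = 247.125
χ² = Σ (O − E)² / E
  white: (1119 − 1070.875)² / 1070.875 = 2.1627
  colored: (199 − 247.125)² / 247.125 = 9.3718
χ² = 2.1627 + 9.3718 = 11.5345 ≈ 11.535
Degrees of freedom = 2 − 1 = 1; critical value at α = 0.05 is 3.841.
Since 11.535 > 3.841, we reject the null hypothesis — the data do not fit the 13:3 ratio.

11.535; not consistent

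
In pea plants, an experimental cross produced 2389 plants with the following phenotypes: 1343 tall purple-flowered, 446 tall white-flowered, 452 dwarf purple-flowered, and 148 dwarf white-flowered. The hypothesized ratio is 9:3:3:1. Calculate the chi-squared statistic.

Under the 9:3:3:1 hypothesis (Σ ratio = 16, N = 2389):
  tall purple-flowered: 2389 × 9/16 = 1343.8125
  tall white-flowered: 2389 × 3/16 = 447.9375
  dwarf purple-flowered: 2389 × 3/16 = 447.9375
  dwarf white-flowered: 2389 × 1/16 = 149.3125
χ² = Σ (O − E)² / E
  tall purple-flowered: (1343 − 1343.8125)² / 1343.8125 = 0.0005
  tall white-flowered: (446 − 447.9375)² / 447.9375 = 0.0084
  dwarf purple-flowered: (452 − 447.9375)² / 447.9375 = 0.0368
  dwarf white-flowered: (148 − 149.3125)² / 149.3125 = 0.0115
χ² = 0.0005 + 0.0084 + 0.0368 + 0.0115 = 0.0572 ≈ 0.057

0.057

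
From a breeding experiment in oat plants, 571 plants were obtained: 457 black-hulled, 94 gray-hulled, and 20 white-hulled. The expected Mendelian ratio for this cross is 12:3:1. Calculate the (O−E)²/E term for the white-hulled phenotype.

Total ratio parts = 16. Expected numbers out of 571:
  black-hulled: 571 × 12/16 = 428.25
  gray-hulled: 571 × 3/16 = 107.0625
  white-hulled: 571 × 1/16 = 35.6875
Contribution of white-hulled: (20 − 35.6875)² / 35.6875 = 6.8959

6.896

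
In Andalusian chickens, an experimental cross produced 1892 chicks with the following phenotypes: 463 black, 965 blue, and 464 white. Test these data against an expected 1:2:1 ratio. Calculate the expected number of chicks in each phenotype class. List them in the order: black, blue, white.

Total ratio parts = 4. Expected numbers out of 1892:
  black: 1892 × 1/4 = 473
  blue: 1892 × 2/4 = 946
  white: 1892 × 1/4 = 473

473, 946, 473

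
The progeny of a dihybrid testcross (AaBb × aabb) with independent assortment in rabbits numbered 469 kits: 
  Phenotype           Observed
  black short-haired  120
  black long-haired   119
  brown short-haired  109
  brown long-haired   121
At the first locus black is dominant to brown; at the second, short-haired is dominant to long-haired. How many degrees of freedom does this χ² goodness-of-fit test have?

A dihybrid testcross with independent assortment gives a 1:1:1:1 ratio.
A goodness-of-fit test with 4 phenotype classes has df = 4 − 1 = 3.

3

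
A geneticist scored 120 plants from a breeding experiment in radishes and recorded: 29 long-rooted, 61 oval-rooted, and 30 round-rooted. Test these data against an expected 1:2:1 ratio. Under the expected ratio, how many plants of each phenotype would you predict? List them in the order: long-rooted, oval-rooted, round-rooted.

30, 60, 30

Total ratio parts = 4. Expected numbers out of 120:
  long-rooted: 120 × 1/4 = 30
  oval-rooted: 120 × 2/4 = 60
  round-rooted: 120 × 1/4 = 30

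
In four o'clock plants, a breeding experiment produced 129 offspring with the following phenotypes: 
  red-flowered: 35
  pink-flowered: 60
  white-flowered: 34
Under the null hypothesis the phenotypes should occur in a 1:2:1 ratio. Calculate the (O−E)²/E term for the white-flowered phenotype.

Under the 1:2:1 hypothesis (Σ ratio = 4, N = 129):
  red-flowered: 129 × 1/4 = 32.25
  pink-flowered: 129 × 2/4 = 64.5
  white-flowered: 129 × 1/4 = 32.25
Contribution of white-flowered: (34 − 32.25)² / 32.25 = 0.0950

0.095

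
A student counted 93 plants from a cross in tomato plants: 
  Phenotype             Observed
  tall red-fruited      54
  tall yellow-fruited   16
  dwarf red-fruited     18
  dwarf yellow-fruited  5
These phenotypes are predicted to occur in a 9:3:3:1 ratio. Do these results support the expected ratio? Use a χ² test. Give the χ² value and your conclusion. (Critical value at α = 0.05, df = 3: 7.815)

Expected counts for N = 93 under a 9:3:3:1 ratio (total parts = 16):
  tall red-fruited: 93 × 9/16 = 52.3125
  tall yellow-fruited: 93 × 3/16 = 17.4375
  dwarf red-fruited: 93 × 3/16 = 17.4375
  dwarf yellow-fruited: 93 × 1/16 = 5.8125
χ² = Σ (O − E)² / E
  tall red-fruited: (54 − 52.3125)² / 52.3125 = 0.0544
  tall yellow-fruited: (16 − 17.4375)² / 17.4375 = 0.1185
  dwarf red-fruited: (18 − 17.4375)² / 17.4375 = 0.0181
  dwarf yellow-fruited: (5 − 5.8125)² / 5.8125 = 0.1136
χ² = 0.0544 + 0.1185 + 0.0181 + 0.1136 = 0.3046 ≈ 0.305
Degrees of freedom = 4 − 1 = 3; critical value at α = 0.05 is 7.815.
Since 0.305 < 7.815, we fail to reject the null hypothesis — the data are consistent with the 9:3:3:1 ratio.

0.305; consistent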